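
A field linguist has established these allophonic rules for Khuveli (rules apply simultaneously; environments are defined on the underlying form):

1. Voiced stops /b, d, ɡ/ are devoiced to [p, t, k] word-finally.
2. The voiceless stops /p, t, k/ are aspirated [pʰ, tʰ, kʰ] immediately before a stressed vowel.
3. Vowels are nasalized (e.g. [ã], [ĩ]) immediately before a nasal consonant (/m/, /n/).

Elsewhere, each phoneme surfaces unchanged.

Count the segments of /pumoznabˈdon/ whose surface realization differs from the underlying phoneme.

2

Segments that undergo a rule: /u/ → [ũ] (rule 3); /o/ → [õ] (rule 3).
All other segments surface unchanged.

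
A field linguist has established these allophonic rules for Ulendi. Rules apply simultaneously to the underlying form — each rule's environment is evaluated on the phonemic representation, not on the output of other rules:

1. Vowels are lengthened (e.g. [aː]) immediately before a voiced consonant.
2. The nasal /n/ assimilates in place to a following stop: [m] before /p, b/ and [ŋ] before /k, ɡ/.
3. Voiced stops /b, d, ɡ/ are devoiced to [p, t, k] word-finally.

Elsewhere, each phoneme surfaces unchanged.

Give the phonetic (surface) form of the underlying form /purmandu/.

[puːrmaːndu]

/p/ — not in any rule's target class → [p].
/u/ meets the environment for rule 1 (before a voiced consonant) → [uː].
/r/ (between /u/ and /m/) is unaffected → [r].
/m/ (between /r/ and /a/): no rule targets it → [m].
/a/ — between /m/ and /n/, before a voiced consonant — surfaces as [aː] (rule 1).
/n/ (between /a/ and /d/): rule 2 targets it, but not before a labial or velar stop → unchanged [n].
/d/ (between /n/ and /u/): rule 3 targets it, but not word-finally → unchanged [d].
/u/ (word-final) fails the environment for rule 1, so it stays [u].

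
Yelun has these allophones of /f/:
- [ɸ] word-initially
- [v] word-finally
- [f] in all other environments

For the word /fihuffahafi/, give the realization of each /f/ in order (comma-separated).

Occurrence 1 (position 1): word-initially → [ɸ].
Occurrence 2 (position 5): no conditioning environment matches → elsewhere allophone [f].
Occurrence 3 (position 6): no conditioning environment matches → elsewhere allophone [f].
Occurrence 4 (position 10): no conditioning environment matches → elsewhere allophone [f].

[ɸ], [f], [f], [f]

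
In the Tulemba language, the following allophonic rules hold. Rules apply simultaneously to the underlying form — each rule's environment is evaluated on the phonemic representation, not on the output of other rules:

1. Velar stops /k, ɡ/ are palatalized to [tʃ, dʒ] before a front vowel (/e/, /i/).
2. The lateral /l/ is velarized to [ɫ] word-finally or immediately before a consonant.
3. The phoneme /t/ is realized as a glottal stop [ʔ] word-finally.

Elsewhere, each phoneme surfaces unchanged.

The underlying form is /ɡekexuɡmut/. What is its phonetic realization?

/ɡ/ meets the environment for rule 1 (before a front vowel) → [dʒ].
/e/ (between /ɡ/ and /k/) is unaffected → [e].
/k/ — between /e/ and /e/, before a front vowel — surfaces as [tʃ] (rule 1).
/e/ (between /k/ and /x/) is unaffected → [e].
/x/ (between /e/ and /u/): no rule targets it → [x].
/u/ (between /x/ and /ɡ/) is unaffected → [u].
/ɡ/ (between /u/ and /m/): rule 1 targets it, but not before a front vowel → unchanged [ɡ].
/m/ (between /ɡ/ and /u/) is unaffected → [m].
/u/ stays [u].
/t/ (word-final): word-finally, so rule 3 applies → [ʔ].

[dʒetʃexuɡmuʔ]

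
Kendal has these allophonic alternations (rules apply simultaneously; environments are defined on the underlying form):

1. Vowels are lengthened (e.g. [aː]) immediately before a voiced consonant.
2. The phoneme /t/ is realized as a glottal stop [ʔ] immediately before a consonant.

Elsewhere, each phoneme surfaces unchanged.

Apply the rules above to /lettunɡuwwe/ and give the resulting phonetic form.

/e/ (between /l/ and /t/): rule 1 targets it, but not before a voiced consonant → unchanged [e].
/t/ (between /e/ and /t/): immediately before a consonant, so rule 2 applies → [ʔ].
/t/ — between /t/ and /u/; rule 2 does not apply here → [t].
/u/ (between /t/ and /n/) occurs before a voiced consonant → [uː] by rule 1.
Rule 1 applies to /u/ (between /ɡ/ and /w/: before a voiced consonant) → [uː].
/e/ — word-final; rule 1 does not apply here → [e].

[leʔtuːnɡuːwwe]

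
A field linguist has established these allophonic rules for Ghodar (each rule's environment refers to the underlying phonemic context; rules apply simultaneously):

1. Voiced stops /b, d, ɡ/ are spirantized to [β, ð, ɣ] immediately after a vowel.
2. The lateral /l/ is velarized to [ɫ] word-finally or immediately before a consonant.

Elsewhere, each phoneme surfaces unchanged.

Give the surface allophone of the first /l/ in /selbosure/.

/l/ (between /e/ and /b/) occurs word-finally or immediately before a consonant → [ɫ] by rule 2.

[ɫ]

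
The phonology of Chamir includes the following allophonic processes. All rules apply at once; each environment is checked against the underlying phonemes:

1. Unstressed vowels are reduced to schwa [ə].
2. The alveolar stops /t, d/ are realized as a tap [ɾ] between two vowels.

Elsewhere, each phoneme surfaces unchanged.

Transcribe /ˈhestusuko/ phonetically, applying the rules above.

[ˈhestəsəkə]

/h/ — not in any rule's target class → [h].
/e/ (between /h/ and /s/): rule 1 targets it, but not in an unstressed syllable → unchanged [e].
/s/ stays [s].
/t/ (between /s/ and /u/): rule 2 targets it, but not between two vowels → unchanged [t].
Rule 1 applies to /u/ (between /t/ and /s/: in an unstressed syllable) → [ə].
/s/ (between /u/ and /u/): no rule targets it → [s].
/u/ meets the environment for rule 1 (in an unstressed syllable) → [ə].
/k/ (between /u/ and /o/) is unaffected → [k].
Rule 1 applies to /o/ (word-final: in an unstressed syllable) → [ə].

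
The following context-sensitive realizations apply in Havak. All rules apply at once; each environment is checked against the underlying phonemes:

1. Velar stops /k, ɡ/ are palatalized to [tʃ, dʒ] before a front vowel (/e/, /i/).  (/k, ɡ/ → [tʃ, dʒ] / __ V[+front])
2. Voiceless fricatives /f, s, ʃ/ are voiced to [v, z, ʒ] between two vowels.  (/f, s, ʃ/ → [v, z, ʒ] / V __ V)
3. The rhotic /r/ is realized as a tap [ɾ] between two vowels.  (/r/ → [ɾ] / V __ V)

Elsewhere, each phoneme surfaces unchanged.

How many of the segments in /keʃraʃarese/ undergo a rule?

Segments that undergo a rule: /k/ → [tʃ] (rule 1); /ʃ/ → [ʒ] (rule 2); /r/ → [ɾ] (rule 3); /s/ → [z] (rule 2).
All other segments surface unchanged.

4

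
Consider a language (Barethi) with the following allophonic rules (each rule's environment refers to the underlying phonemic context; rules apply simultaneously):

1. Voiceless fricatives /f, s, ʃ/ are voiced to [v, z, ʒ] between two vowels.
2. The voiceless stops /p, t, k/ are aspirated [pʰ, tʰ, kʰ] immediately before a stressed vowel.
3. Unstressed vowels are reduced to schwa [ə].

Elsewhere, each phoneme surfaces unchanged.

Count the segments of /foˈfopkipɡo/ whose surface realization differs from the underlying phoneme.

Segments that undergo a rule: /o/ → [ə] (rule 3); /f/ → [v] (rule 1); /i/ → [ə] (rule 3); /o/ → [ə] (rule 3).
All other segments surface unchanged.

4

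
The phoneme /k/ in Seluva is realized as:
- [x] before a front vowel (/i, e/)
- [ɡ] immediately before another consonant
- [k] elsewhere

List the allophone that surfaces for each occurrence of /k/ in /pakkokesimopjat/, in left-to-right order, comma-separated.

[ɡ], [k], [x]

Occurrence 1 (position 3): immediately before another consonant → [ɡ].
Occurrence 2 (position 4): no conditioning environment matches → elsewhere allophone [k].
Occurrence 3 (position 6): before a front vowel (/i, e/) → [x].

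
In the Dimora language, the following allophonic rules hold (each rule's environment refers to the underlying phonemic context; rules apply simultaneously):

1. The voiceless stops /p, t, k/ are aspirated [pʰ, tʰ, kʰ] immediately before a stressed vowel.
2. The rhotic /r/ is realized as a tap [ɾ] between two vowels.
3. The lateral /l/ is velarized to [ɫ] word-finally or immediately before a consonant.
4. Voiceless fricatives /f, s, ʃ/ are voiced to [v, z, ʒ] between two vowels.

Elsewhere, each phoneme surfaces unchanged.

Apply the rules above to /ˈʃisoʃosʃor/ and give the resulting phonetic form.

[ˈʃizoʒosʃor]

/ʃ/ — word-initial; rule 4 does not apply here → [ʃ].
/i/ — not in any rule's target class → [i].
/s/ (between /i/ and /o/) occurs between two vowels → [z] by rule 4.
/o/ (between /s/ and /ʃ/) is unaffected → [o].
/ʃ/ meets the environment for rule 4 (between two vowels) → [ʒ].
/o/ — not in any rule's target class → [o].
/s/ (between /o/ and /ʃ/) fails the environment for rule 4, so it stays [s].
/ʃ/ — between /s/ and /o/; rule 4 does not apply here → [ʃ].
/o/ stays [o].
/r/ (word-final) fails the environment for rule 2, so it stays [r].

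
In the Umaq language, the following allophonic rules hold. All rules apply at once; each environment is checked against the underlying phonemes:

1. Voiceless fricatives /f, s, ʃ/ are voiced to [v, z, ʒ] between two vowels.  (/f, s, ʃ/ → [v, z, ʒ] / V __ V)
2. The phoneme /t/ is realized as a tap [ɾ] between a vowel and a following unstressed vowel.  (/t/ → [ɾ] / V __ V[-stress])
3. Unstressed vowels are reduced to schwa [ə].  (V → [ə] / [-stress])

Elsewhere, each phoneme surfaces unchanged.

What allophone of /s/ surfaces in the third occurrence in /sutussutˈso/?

[s]

/s/ (between /s/ and /u/) is in the target of rule 1 but the environment (between two vowels) is not met → [s].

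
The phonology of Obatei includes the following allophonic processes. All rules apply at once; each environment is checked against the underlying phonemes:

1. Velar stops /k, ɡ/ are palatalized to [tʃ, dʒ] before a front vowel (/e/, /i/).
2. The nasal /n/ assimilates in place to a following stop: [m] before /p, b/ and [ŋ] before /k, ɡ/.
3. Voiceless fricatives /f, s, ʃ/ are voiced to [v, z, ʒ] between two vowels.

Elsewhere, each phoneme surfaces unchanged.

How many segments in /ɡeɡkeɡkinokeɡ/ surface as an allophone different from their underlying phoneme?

4

Segments that undergo a rule: /ɡ/ → [dʒ] (rule 1); /k/ → [tʃ] (rule 1); /k/ → [tʃ] (rule 1); /k/ → [tʃ] (rule 1).
All other segments surface unchanged.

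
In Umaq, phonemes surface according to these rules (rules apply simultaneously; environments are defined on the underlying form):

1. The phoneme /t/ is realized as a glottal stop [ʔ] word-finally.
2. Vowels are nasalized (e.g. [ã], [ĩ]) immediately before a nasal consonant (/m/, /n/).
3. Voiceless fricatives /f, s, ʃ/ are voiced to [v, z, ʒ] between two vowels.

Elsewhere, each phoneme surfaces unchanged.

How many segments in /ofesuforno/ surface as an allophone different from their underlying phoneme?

Segments that undergo a rule: /f/ → [v] (rule 3); /s/ → [z] (rule 3); /f/ → [v] (rule 3).
All other segments surface unchanged.

3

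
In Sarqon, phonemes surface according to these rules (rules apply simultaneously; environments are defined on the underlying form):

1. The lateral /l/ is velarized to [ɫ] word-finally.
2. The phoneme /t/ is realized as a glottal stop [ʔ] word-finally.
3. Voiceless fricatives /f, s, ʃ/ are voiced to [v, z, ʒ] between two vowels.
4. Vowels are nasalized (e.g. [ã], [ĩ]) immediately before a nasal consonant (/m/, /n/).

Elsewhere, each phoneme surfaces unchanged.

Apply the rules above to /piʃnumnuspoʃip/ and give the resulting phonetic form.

[piʃnũmnuspoʒip]

/p/ — not in any rule's target class → [p].
/i/ — between /p/ and /ʃ/; rule 4 does not apply here → [i].
/ʃ/ (between /i/ and /n/) is in the target of rule 3 but the environment (between two vowels) is not met → [ʃ].
/n/ — not in any rule's target class → [n].
/u/ meets the environment for rule 4 (before a nasal consonant) → [ũ].
/m/ — not in any rule's target class → [m].
/n/ (between /m/ and /u/): no rule targets it → [n].
/u/ — between /n/ and /s/; rule 4 does not apply here → [u].
/s/ (between /u/ and /p/): rule 3 targets it, but not between two vowels → unchanged [s].
/p/ (between /s/ and /o/) is unaffected → [p].
/o/ (between /p/ and /ʃ/) is in the target of rule 4 but the environment (before a nasal consonant) is not met → [o].
/ʃ/ (between /o/ and /i/) occurs between two vowels → [ʒ] by rule 3.
/i/ — between /ʃ/ and /p/; rule 4 does not apply here → [i].
/p/ stays [p].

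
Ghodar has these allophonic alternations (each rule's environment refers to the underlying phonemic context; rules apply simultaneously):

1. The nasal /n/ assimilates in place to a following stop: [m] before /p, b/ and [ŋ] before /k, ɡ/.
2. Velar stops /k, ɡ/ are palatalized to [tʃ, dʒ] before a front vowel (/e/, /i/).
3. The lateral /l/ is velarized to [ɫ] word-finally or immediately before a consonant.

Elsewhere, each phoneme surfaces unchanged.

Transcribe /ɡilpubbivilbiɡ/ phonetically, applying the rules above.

/ɡ/ meets the environment for rule 2 (before a front vowel) → [dʒ].
/i/ — not in any rule's target class → [i].
/l/ — between /i/ and /p/, word-finally or immediately before a consonant — surfaces as [ɫ] (rule 3).
/p/ (between /l/ and /u/) is unaffected → [p].
/u/ stays [u].
/b/ (between /u/ and /b/): no rule targets it → [b].
/b/ (between /b/ and /i/): no rule targets it → [b].
/i/ (between /b/ and /v/) is unaffected → [i].
/v/ (between /i/ and /i/) is unaffected → [v].
/i/ stays [i].
/l/ — between /i/ and /b/, word-finally or immediately before a consonant — surfaces as [ɫ] (rule 3).
/b/ — not in any rule's target class → [b].
/i/ — not in any rule's target class → [i].
/ɡ/ (word-final) is in the target of rule 2 but the environment (before a front vowel) is not met → [ɡ].

[dʒiɫpubbiviɫbiɡ]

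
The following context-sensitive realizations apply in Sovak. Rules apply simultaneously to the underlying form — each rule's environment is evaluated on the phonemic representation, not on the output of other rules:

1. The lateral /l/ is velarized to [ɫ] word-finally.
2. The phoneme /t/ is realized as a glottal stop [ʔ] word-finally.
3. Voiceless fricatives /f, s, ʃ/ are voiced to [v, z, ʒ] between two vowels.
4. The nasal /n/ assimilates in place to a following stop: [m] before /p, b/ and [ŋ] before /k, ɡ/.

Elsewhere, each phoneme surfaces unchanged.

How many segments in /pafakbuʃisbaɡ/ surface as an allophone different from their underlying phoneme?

2

Segments that undergo a rule: /f/ → [v] (rule 3); /ʃ/ → [ʒ] (rule 3).
All other segments surface unchanged.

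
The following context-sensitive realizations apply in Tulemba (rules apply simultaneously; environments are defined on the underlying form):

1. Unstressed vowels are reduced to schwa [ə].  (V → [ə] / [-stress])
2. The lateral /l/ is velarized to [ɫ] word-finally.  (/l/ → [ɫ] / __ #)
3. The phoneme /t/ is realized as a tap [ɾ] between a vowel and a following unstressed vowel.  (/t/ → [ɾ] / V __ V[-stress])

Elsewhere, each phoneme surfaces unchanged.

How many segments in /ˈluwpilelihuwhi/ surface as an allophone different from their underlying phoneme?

Segments that undergo a rule: /i/ → [ə] (rule 1); /e/ → [ə] (rule 1); /i/ → [ə] (rule 1); /u/ → [ə] (rule 1); /i/ → [ə] (rule 1).
All other segments surface unchanged.

5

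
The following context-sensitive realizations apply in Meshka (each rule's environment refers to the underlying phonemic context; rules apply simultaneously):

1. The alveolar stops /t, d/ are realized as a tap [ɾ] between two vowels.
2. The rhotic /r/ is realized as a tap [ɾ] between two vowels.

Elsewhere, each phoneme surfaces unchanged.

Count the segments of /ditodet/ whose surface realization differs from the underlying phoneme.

Segments that undergo a rule: /t/ → [ɾ] (rule 1); /d/ → [ɾ] (rule 1).
All other segments surface unchanged.

2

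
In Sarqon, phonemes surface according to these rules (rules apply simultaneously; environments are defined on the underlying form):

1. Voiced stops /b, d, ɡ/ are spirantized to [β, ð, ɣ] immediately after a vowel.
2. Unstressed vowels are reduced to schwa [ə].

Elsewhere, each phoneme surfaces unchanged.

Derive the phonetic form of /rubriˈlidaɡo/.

[rəβrəˈliðəɣə]

/r/ (word-initial) is unaffected → [r].
/u/ — between /r/ and /b/, in an unstressed syllable — surfaces as [ə] (rule 2).
Rule 1 applies to /b/ (between /u/ and /r/: immediately after a vowel) → [β].
/r/ (between /b/ and /i/) is unaffected → [r].
/i/ — between /r/ and /l/, in an unstressed syllable — surfaces as [ə] (rule 2).
/l/ (between /i/ and /i/): no rule targets it → [l].
/i/ — between /l/ and /d/; rule 2 does not apply here → [i].
/d/ meets the environment for rule 1 (immediately after a vowel) → [ð].
/a/ — between /d/ and /ɡ/, in an unstressed syllable — surfaces as [ə] (rule 2).
/ɡ/ — between /a/ and /o/, immediately after a vowel — surfaces as [ɣ] (rule 1).
Rule 2 applies to /o/ (word-final: in an unstressed syllable) → [ə].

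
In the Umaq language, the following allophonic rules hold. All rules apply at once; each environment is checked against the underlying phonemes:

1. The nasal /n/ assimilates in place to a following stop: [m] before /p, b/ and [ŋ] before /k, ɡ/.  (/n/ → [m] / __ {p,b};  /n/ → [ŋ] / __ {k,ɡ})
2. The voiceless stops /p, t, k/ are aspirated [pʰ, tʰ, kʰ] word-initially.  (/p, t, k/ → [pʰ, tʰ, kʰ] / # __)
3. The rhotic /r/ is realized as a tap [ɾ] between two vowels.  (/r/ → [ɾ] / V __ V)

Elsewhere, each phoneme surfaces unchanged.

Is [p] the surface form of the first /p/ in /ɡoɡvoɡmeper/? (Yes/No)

Yes

/p/ (between /e/ and /e/): rule 2 targets it, but not word-initially → unchanged [p].
The actual realization is [p], which matches [p].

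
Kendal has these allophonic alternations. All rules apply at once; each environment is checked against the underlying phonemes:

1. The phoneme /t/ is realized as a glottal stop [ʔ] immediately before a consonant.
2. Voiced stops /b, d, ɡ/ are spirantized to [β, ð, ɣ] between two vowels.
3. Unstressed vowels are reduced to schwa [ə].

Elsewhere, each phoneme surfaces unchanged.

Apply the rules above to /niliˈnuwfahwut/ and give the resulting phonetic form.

/i/ meets the environment for rule 3 (in an unstressed syllable) → [ə].
/i/ (between /l/ and /n/) occurs in an unstressed syllable → [ə] by rule 3.
/u/ (between /n/ and /w/) fails the environment for rule 3, so it stays [u].
/a/ (between /f/ and /h/): in an unstressed syllable, so rule 3 applies → [ə].
/u/ — between /w/ and /t/, in an unstressed syllable — surfaces as [ə] (rule 3).
/t/ (word-final): rule 1 targets it, but not immediately before a consonant → unchanged [t].

[nələˈnuwfəhwət]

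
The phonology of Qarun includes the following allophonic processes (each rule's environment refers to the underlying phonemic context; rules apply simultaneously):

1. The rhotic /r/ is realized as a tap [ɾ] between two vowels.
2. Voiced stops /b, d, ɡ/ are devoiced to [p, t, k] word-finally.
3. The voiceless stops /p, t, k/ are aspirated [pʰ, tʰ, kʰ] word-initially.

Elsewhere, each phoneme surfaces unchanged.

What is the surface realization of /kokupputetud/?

/k/ meets the environment for rule 3 (word-initially) → [kʰ].
/k/ (between /o/ and /u/) fails the environment for rule 3, so it stays [k].
/p/ (between /u/ and /p/) is in the target of rule 3 but the environment (word-initially) is not met → [p].
/p/ (between /p/ and /u/) is in the target of rule 3 but the environment (word-initially) is not met → [p].
/t/ (between /u/ and /e/): rule 3 targets it, but not word-initially → unchanged [t].
/t/ — between /e/ and /u/; rule 3 does not apply here → [t].
/d/ — word-final, word-finally — surfaces as [t] (rule 2).

[kʰokupputetut]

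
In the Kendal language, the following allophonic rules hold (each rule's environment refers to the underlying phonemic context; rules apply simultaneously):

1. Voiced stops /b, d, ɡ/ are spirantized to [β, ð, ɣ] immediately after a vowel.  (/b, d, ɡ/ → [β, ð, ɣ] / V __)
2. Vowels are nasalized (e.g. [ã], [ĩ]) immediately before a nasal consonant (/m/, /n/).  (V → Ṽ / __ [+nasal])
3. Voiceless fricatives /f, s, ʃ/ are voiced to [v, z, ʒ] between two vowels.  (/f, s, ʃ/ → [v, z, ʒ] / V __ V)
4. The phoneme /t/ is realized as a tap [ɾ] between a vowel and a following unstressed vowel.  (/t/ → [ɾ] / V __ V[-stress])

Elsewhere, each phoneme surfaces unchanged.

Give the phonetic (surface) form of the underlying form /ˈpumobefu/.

/p/ — not in any rule's target class → [p].
/u/ — between /p/ and /m/, before a nasal consonant — surfaces as [ũ] (rule 2).
/m/ stays [m].
/o/ (between /m/ and /b/) fails the environment for rule 2, so it stays [o].
Rule 1 applies to /b/ (between /o/ and /e/: immediately after a vowel) → [β].
/e/ (between /b/ and /f/): rule 2 targets it, but not before a nasal consonant → unchanged [e].
/f/ meets the environment for rule 3 (between two vowels) → [v].
/u/ — word-final; rule 2 does not apply here → [u].

[ˈpũmoβevu]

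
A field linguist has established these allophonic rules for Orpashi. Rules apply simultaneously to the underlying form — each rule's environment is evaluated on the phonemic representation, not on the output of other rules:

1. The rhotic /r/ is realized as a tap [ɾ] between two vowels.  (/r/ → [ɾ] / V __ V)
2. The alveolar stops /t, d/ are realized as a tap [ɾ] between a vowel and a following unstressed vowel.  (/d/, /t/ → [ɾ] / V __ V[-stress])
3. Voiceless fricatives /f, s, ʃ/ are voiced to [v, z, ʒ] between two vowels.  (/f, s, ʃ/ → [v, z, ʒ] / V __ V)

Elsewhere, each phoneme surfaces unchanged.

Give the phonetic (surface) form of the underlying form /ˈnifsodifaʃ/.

[ˈnifsoɾivaʃ]

/n/ (word-initial): no rule targets it → [n].
/i/ (between /n/ and /f/): no rule targets it → [i].
/f/ — between /i/ and /s/; rule 3 does not apply here → [f].
/s/ (between /f/ and /o/) is in the target of rule 3 but the environment (between two vowels) is not met → [s].
/o/ (between /s/ and /d/): no rule targets it → [o].
/d/ — between /o/ and /i/, between a vowel and a following unstressed vowel — surfaces as [ɾ] (rule 2).
/i/ — not in any rule's target class → [i].
/f/ (between /i/ and /a/): between two vowels, so rule 3 applies → [v].
/a/ — not in any rule's target class → [a].
/ʃ/ — word-final; rule 3 does not apply here → [ʃ].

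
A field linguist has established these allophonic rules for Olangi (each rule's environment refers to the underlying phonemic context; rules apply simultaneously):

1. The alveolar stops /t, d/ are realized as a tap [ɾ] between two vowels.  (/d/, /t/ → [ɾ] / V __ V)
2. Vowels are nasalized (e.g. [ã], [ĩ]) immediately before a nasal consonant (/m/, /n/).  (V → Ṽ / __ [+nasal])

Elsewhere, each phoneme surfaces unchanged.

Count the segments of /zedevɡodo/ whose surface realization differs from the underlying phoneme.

Segments that undergo a rule: /d/ → [ɾ] (rule 1); /d/ → [ɾ] (rule 1).
All other segments surface unchanged.

2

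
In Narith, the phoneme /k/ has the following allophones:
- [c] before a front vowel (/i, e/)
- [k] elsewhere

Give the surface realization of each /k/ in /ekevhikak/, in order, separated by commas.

[c], [k], [k]

Occurrence 1 (position 2): before a front vowel → [c].
Occurrence 2 (position 7): no conditioning environment matches → elsewhere allophone [k].
Occurrence 3 (position 9): no conditioning environment matches → elsewhere allophone [k].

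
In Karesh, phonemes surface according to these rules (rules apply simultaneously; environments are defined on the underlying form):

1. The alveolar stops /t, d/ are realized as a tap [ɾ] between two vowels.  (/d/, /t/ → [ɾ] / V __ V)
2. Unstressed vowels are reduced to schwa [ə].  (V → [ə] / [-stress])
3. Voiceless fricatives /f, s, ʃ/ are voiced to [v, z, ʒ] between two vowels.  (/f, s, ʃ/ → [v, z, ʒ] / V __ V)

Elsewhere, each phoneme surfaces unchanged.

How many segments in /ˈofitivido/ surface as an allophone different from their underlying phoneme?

Segments that undergo a rule: /f/ → [v] (rule 3); /i/ → [ə] (rule 2); /t/ → [ɾ] (rule 1); /i/ → [ə] (rule 2); /i/ → [ə] (rule 2); /d/ → [ɾ] (rule 1); /o/ → [ə] (rule 2).
All other segments surface unchanged.

7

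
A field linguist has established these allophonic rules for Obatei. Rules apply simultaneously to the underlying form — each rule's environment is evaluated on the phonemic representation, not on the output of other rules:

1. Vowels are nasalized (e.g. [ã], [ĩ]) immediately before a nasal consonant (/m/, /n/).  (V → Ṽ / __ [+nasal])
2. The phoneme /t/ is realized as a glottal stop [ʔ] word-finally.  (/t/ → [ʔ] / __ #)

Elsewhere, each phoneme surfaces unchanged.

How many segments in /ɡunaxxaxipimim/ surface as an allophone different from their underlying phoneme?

3

Segments that undergo a rule: /u/ → [ũ] (rule 1); /i/ → [ĩ] (rule 1); /i/ → [ĩ] (rule 1).
All other segments surface unchanged.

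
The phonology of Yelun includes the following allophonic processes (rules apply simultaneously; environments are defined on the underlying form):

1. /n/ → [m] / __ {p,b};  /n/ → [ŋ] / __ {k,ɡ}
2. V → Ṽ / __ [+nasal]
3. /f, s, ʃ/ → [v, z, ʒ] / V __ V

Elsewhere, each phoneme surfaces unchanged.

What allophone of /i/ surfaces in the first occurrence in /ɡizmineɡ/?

[i]

/i/ (between /ɡ/ and /z/) is in the target of rule 2 but the environment (before a nasal consonant) is not met → [i].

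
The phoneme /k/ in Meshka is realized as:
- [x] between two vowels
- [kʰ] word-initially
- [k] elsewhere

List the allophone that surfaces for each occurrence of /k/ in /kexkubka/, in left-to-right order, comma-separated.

Occurrence 1 (position 1): word-initially → [kʰ].
Occurrence 2 (position 4): no conditioning environment matches → elsewhere allophone [k].
Occurrence 3 (position 7): no conditioning environment matches → elsewhere allophone [k].

[kʰ], [k], [k]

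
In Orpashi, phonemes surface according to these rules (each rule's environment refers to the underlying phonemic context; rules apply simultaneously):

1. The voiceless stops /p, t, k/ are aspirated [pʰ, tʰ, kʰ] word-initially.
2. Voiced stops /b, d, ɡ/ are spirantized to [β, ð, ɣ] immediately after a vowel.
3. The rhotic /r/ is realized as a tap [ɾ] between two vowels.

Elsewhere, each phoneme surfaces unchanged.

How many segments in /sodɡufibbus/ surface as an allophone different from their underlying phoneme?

2

Segments that undergo a rule: /d/ → [ð] (rule 2); /b/ → [β] (rule 2).
All other segments surface unchanged.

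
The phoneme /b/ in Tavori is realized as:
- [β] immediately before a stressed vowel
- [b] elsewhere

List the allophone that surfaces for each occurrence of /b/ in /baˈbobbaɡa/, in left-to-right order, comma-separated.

Occurrence 1 (position 1): no conditioning environment matches → elsewhere allophone [b].
Occurrence 2 (position 3): immediately before a stressed vowel → [β].
Occurrence 3 (position 5): no conditioning environment matches → elsewhere allophone [b].
Occurrence 4 (position 6): no conditioning environment matches → elsewhere allophone [b].

[b], [β], [b], [b]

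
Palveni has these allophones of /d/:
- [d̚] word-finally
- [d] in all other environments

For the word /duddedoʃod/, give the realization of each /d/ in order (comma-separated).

[d], [d], [d], [d], [d̚]

Occurrence 1 (position 1): no conditioning environment matches → elsewhere allophone [d].
Occurrence 2 (position 3): no conditioning environment matches → elsewhere allophone [d].
Occurrence 3 (position 4): no conditioning environment matches → elsewhere allophone [d].
Occurrence 4 (position 6): no conditioning environment matches → elsewhere allophone [d].
Occurrence 5 (position 10): word-finally → [d̚].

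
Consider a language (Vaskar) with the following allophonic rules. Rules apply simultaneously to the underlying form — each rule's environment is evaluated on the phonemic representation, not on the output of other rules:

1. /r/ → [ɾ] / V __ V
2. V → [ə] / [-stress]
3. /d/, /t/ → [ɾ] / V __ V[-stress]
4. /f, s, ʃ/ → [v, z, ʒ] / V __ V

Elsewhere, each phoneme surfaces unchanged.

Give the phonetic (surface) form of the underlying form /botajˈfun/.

/b/ (word-initial) is unaffected → [b].
/o/ (between /b/ and /t/) occurs in an unstressed syllable → [ə] by rule 2.
/t/ meets the environment for rule 3 (between a vowel and a following unstressed vowel) → [ɾ].
/a/ meets the environment for rule 2 (in an unstressed syllable) → [ə].
/j/ (between /a/ and /f/) is unaffected → [j].
/f/ (between /j/ and /u/) is in the target of rule 4 but the environment (between two vowels) is not met → [f].
/u/ (between /f/ and /n/) fails the environment for rule 2, so it stays [u].
/n/ (word-final) is unaffected → [n].

[bəɾəjˈfun]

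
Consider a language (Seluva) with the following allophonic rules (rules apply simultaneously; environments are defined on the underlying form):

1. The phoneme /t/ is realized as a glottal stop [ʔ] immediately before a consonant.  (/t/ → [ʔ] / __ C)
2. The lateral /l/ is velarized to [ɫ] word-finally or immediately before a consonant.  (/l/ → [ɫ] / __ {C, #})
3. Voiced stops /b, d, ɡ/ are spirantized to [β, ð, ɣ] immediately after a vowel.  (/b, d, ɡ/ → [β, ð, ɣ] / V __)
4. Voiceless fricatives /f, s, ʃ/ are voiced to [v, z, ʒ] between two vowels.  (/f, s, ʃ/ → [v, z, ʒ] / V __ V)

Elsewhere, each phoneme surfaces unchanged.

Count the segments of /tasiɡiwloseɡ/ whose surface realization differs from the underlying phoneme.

4

Segments that undergo a rule: /s/ → [z] (rule 4); /ɡ/ → [ɣ] (rule 3); /s/ → [z] (rule 4); /ɡ/ → [ɣ] (rule 3).
All other segments surface unchanged.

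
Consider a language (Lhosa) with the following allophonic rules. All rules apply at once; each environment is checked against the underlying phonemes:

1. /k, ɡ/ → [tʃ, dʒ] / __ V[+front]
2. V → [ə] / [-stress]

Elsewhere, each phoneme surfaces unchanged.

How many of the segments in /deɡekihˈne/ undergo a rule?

Segments that undergo a rule: /e/ → [ə] (rule 2); /ɡ/ → [dʒ] (rule 1); /e/ → [ə] (rule 2); /k/ → [tʃ] (rule 1); /i/ → [ə] (rule 2).
All other segments surface unchanged.

5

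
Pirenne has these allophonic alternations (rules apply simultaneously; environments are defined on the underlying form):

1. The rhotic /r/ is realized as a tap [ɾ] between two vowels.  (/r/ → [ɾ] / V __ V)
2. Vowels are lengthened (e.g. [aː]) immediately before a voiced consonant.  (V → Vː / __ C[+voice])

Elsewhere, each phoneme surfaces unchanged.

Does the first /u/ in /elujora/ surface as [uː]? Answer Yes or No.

/u/ — between /l/ and /j/, before a voiced consonant — surfaces as [uː] (rule 2).
The actual realization is [uː], which matches [uː].

Yes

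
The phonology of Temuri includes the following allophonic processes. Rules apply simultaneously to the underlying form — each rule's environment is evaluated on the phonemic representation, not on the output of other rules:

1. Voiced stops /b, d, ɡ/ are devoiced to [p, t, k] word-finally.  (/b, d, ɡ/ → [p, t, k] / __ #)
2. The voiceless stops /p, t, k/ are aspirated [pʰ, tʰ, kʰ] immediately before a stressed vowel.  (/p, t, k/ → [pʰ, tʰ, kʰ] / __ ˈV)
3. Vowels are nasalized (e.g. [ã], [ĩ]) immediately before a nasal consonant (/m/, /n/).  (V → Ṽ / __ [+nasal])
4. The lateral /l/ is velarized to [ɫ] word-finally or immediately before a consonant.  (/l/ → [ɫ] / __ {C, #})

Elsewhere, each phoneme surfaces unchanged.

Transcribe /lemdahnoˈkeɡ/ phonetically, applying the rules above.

[lẽmdahnoˈkʰek]

/l/ (word-initial): rule 4 targets it, but not word-finally or immediately before a consonant → unchanged [l].
/e/ — between /l/ and /m/, before a nasal consonant — surfaces as [ẽ] (rule 3).
/d/ (between /m/ and /a/) fails the environment for rule 1, so it stays [d].
/a/ (between /d/ and /h/): rule 3 targets it, but not before a nasal consonant → unchanged [a].
/o/ (between /n/ and /k/) fails the environment for rule 3, so it stays [o].
/k/ (between /o/ and /e/) occurs immediately before a stressed vowel → [kʰ] by rule 2.
/e/ (between /k/ and /ɡ/) is in the target of rule 3 but the environment (before a nasal consonant) is not met → [e].
/ɡ/ — word-final, word-finally — surfaces as [k] (rule 1).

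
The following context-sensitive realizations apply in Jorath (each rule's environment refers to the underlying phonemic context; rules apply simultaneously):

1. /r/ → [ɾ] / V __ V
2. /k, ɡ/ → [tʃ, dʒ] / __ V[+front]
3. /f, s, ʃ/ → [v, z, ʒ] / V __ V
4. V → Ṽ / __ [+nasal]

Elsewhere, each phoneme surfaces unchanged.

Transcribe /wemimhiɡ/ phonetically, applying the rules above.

[wẽmĩmhiɡ]

/w/ (word-initial) is unaffected → [w].
/e/ (between /w/ and /m/) occurs before a nasal consonant → [ẽ] by rule 4.
/m/ — not in any rule's target class → [m].
/i/ — between /m/ and /m/, before a nasal consonant — surfaces as [ĩ] (rule 4).
/m/ (between /i/ and /h/): no rule targets it → [m].
/h/ stays [h].
/i/ — between /h/ and /ɡ/; rule 4 does not apply here → [i].
/ɡ/ (word-final): rule 2 targets it, but not before a front vowel → unchanged [ɡ].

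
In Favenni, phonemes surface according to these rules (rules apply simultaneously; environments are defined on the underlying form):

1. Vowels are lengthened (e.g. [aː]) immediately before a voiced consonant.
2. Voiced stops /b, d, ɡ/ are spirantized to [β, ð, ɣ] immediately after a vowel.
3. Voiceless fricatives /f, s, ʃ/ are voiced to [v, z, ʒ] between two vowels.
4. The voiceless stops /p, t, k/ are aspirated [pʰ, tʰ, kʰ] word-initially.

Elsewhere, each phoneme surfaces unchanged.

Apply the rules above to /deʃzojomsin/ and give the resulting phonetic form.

[deʃzoːjoːmsiːn]

/d/ (word-initial) is in the target of rule 2 but the environment (immediately after a vowel) is not met → [d].
/e/ (between /d/ and /ʃ/): rule 1 targets it, but not before a voiced consonant → unchanged [e].
/ʃ/ (between /e/ and /z/) fails the environment for rule 3, so it stays [ʃ].
/z/ (between /ʃ/ and /o/) is unaffected → [z].
/o/ meets the environment for rule 1 (before a voiced consonant) → [oː].
/j/ (between /o/ and /o/) is unaffected → [j].
Rule 1 applies to /o/ (between /j/ and /m/: before a voiced consonant) → [oː].
/m/ stays [m].
/s/ (between /m/ and /i/) is in the target of rule 3 but the environment (between two vowels) is not met → [s].
/i/ (between /s/ and /n/) occurs before a voiced consonant → [iː] by rule 1.
/n/ — not in any rule's target class → [n].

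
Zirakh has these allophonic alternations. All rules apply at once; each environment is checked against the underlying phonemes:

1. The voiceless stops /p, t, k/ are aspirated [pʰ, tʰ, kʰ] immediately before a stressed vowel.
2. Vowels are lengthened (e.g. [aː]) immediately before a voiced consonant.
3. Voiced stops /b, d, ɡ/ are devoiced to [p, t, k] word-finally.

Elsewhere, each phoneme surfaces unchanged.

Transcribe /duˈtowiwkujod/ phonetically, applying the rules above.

/d/ (word-initial) fails the environment for rule 3, so it stays [d].
/u/ (between /d/ and /t/) is in the target of rule 2 but the environment (before a voiced consonant) is not met → [u].
Rule 1 applies to /t/ (between /u/ and /o/: immediately before a stressed vowel) → [tʰ].
/o/ (between /t/ and /w/): before a voiced consonant, so rule 2 applies → [oː].
/w/ stays [w].
/i/ (between /w/ and /w/): before a voiced consonant, so rule 2 applies → [iː].
/w/ (between /i/ and /k/) is unaffected → [w].
/k/ (between /w/ and /u/): rule 1 targets it, but not immediately before a stressed vowel → unchanged [k].
/u/ meets the environment for rule 2 (before a voiced consonant) → [uː].
/j/ stays [j].
/o/ (between /j/ and /d/): before a voiced consonant, so rule 2 applies → [oː].
/d/ (word-final): word-finally, so rule 3 applies → [t].

[duˈtʰoːwiːwkuːjoːt]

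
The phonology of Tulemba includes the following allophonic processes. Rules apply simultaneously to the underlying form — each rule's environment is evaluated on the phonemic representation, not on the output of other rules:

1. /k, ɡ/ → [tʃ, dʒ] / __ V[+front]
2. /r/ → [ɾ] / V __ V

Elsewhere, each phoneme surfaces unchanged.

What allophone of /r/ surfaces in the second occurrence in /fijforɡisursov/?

[r]

/r/ (between /u/ and /s/): rule 2 targets it, but not between two vowels → unchanged [r].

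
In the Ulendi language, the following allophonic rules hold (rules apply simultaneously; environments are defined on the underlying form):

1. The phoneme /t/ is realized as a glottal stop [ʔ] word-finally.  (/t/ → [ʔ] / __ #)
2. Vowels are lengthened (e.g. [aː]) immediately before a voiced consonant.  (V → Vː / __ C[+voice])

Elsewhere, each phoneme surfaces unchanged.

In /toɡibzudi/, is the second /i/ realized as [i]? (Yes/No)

/i/ (word-final): rule 2 targets it, but not before a voiced consonant → unchanged [i].
The actual realization is [i], which matches [i].

Yes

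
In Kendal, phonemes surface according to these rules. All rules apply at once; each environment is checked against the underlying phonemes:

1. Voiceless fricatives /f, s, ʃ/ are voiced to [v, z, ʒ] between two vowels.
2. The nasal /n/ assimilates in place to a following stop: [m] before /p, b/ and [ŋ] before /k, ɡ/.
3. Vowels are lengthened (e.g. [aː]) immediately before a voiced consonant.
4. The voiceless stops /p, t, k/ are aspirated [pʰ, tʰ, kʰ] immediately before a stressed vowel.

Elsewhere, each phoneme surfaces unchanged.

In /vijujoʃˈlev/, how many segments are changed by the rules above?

3

Segments that undergo a rule: /i/ → [iː] (rule 3); /u/ → [uː] (rule 3); /e/ → [eː] (rule 3).
All other segments surface unchanged.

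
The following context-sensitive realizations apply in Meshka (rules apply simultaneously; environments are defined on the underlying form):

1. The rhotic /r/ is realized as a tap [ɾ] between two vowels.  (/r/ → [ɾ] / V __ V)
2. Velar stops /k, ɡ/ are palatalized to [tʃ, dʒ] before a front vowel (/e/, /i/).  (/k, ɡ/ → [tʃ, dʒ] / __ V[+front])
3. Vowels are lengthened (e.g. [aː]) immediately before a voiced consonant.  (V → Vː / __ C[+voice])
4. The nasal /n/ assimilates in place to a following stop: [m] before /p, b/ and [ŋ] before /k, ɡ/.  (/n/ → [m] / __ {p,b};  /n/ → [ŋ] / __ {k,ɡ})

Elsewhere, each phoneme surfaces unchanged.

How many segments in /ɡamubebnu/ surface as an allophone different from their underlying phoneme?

3

Segments that undergo a rule: /a/ → [aː] (rule 3); /u/ → [uː] (rule 3); /e/ → [eː] (rule 3).
All other segments surface unchanged.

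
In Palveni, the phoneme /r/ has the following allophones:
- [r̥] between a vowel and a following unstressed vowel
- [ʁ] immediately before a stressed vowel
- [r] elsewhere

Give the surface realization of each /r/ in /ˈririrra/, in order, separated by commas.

Occurrence 1 (position 1): immediately before a stressed vowel → [ʁ].
Occurrence 2 (position 3): between a vowel and a following unstressed vowel → [r̥].
Occurrence 3 (position 5): no conditioning environment matches → elsewhere allophone [r].
Occurrence 4 (position 6): no conditioning environment matches → elsewhere allophone [r].

[ʁ], [r̥], [r], [r]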